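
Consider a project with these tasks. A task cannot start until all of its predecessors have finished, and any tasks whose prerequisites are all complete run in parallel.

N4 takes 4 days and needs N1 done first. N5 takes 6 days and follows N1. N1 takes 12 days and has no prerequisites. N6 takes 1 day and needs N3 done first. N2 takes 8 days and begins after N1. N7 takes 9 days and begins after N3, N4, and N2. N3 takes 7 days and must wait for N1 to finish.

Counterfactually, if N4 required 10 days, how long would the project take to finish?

31

Actual critical path: N1→N2→N7 = 12+8+9 = 29 ⇒ 29 days.
N4 has 4 days of float (longest path through it is 25).
The binding chain switches to N1→N4→N7 = 12+10+9 = 31; finish 31 days.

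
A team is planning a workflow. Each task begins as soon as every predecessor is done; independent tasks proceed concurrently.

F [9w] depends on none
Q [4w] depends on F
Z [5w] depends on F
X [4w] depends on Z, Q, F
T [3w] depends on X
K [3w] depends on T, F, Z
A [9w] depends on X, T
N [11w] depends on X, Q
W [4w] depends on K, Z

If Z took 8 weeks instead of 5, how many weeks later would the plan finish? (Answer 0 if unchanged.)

Baseline: F→Z→X→T→A = 9+5+4+3+9 = 30 → 30 weeks.
Since Z is critical, the +3 change carries straight to that chain (now 33 weeks).
The critical path is still F→Z→X→T→A; finish is now 33 weeks.
Change in finish: 33 − 30 = +3 weeks.

3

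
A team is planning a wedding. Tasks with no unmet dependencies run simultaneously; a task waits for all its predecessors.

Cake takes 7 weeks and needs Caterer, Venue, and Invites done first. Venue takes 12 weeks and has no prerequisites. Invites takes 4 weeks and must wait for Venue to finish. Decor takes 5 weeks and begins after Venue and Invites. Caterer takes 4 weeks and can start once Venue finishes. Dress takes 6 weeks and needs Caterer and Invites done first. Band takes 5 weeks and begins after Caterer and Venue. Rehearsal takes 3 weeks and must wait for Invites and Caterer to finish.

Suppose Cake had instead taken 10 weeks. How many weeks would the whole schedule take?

Critical path before the change: Venue→Caterer→Cake = 12+4+7 = 23 giving 23 weeks.
Since Cake is critical, the +3 change carries straight to that chain (now 26 weeks).
No other chain overtakes it, so the finish is 26 weeks.

26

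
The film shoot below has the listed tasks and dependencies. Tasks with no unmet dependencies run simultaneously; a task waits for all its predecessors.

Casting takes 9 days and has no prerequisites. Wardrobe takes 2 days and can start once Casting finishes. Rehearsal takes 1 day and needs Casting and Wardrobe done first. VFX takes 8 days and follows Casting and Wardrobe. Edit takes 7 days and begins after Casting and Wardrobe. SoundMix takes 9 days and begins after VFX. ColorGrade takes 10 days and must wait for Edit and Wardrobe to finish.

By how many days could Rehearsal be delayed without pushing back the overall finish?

16

Casting→Wardrobe→VFX→SoundMix = 9+2+8+9 = 28 sets the makespan at 28 days.
Longest path through Rehearsal: 12 days (earliest finish 12, latest finish 28).
Float = 28 − 12 = 16.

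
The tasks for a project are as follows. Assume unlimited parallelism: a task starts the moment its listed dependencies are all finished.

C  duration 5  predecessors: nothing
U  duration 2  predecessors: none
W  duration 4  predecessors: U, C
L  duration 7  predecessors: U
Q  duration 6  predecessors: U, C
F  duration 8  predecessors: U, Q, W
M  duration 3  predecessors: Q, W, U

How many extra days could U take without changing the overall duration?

3

C→Q→F = 5+6+8 = 19 sets the makespan at 19 days.
Longest path through U: 16 days (earliest finish 2, latest finish 5).
Float = 19 − 16 = 3.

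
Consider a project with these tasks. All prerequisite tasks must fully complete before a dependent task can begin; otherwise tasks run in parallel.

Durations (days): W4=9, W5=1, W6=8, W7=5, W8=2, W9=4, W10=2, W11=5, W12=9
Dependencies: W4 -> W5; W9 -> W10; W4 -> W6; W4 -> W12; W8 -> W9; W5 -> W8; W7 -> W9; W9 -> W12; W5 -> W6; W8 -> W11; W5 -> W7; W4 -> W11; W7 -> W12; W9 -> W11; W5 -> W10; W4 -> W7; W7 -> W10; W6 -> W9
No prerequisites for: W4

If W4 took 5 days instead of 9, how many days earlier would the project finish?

Critical path before the change: W4→W5→W6→W9→W12 = 9+1+8+4+9 = 31 giving 31 days.
Since W4 is critical, the -4 change carries straight to that chain (now 27 days).
The critical path is still W4→W5→W6→W9→W12; finish is now 27 days.
Change in finish: 27 − 31 = -4 days.

4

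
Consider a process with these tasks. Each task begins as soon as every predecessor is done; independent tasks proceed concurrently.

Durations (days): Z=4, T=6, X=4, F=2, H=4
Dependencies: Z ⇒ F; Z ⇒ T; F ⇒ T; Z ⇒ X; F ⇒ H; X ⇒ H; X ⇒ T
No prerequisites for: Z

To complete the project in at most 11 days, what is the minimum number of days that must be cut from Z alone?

Current finish: 14 days; target: 11.
Z is on every critical path, so each day cut from Z cuts the finish by one (this holds down to a finish of 11).
Need 14 − 11 = 3 days off Z → Z becomes 1 day, finish becomes 11.

3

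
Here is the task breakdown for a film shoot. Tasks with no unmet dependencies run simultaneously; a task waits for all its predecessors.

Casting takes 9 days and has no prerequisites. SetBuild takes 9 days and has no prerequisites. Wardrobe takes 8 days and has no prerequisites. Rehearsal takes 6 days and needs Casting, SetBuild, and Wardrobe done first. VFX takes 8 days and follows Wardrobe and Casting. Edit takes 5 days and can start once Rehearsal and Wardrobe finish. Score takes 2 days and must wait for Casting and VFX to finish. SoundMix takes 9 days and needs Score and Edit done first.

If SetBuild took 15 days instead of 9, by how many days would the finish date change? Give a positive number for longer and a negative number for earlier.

Baseline: SetBuild→Rehearsal→Edit→SoundMix = 9+6+5+9 = 29 → 29 days.
SetBuild lies on that path, so at 15 days the path becomes 35 days.
The critical path is still SetBuild→Rehearsal→Edit→SoundMix; finish is now 35 days.
Change in finish: 35 − 29 = +6 days.

6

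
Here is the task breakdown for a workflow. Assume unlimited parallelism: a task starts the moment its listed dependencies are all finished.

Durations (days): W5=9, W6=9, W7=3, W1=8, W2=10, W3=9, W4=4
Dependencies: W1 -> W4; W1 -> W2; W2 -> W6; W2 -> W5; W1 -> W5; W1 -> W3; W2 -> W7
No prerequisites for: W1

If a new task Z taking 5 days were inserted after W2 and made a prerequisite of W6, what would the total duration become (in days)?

Originally the job takes 27 days.
With Z inserted, W6 now waits for max(W2, Z).
New critical path: W1→W2→Z→W6 = 8+10+5+9 = 32 ⇒ 32 days.

32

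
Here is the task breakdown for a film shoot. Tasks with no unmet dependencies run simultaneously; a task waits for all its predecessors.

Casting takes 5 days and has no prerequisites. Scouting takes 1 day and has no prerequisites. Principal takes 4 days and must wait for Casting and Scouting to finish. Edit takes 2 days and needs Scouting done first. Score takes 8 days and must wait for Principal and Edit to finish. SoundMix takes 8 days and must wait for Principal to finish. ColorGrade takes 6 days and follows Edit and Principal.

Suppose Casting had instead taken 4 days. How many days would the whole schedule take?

16

The binding path is Casting→Principal→Score = 5+4+8 = 17; finish at 17 days.
Since Casting is critical, the -1 change carries straight to that chain (now 16 days).
The critical path is still Casting→Principal→Score; finish is now 16 days.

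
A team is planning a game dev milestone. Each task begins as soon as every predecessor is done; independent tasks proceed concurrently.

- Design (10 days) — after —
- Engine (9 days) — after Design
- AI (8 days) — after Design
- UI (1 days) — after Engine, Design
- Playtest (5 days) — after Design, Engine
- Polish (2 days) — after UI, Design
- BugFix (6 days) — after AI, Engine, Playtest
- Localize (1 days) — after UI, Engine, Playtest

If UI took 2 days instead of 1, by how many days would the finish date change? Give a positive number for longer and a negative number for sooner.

0

As given, the longest chain is Design→Engine→Playtest→BugFix = 10+9+5+6 = 30, so the finish is 30 days.
UI has 8 days of float (longest path through it is 22).
No other chain overtakes it, so the finish is 30 days.
Change in finish: 30 − 30 = +0 days.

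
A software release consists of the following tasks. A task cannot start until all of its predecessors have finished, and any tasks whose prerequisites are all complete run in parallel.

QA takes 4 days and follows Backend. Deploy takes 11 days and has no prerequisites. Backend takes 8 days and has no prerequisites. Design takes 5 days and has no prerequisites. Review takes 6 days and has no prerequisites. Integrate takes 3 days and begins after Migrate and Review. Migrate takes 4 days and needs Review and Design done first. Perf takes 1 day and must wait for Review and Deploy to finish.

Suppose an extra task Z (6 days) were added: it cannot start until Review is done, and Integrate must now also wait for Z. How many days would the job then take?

15

Originally the job takes 13 days.
With Z inserted, Integrate now waits for max(Migrate, Review, Z).
New critical path: Review→Z→Integrate = 6+6+3 = 15 ⇒ 15 days.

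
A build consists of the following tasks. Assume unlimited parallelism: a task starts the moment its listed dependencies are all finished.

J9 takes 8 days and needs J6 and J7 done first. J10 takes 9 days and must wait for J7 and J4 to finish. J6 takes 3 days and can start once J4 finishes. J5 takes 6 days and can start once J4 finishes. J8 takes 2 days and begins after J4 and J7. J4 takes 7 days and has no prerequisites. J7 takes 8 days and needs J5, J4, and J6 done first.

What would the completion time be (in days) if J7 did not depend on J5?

With the dependency in place, J4→J5→J7→J10 = 7+6+8+9 = 30 sets the finish at 30 days.
Without J5→J7, J7's earliest start moves from 13 to 10.
The longest chain is now J4→J6→J7→J10 = 7+3+8+9 = 27, so the job takes 27 days.

27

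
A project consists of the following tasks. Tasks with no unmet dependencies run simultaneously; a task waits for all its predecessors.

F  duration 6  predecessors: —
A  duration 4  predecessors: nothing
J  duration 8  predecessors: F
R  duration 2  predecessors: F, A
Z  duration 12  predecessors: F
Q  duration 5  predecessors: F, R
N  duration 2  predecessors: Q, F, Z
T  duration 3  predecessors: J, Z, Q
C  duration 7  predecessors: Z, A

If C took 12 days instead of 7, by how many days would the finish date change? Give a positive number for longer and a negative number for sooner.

5

As given, the longest chain is F→Z→C = 6+12+7 = 25, so the finish is 25 days.
C lies on that path, so at 12 days the path becomes 30 days.
No other chain overtakes it, so the finish is 30 days.
Change in finish: 30 − 25 = +5 days.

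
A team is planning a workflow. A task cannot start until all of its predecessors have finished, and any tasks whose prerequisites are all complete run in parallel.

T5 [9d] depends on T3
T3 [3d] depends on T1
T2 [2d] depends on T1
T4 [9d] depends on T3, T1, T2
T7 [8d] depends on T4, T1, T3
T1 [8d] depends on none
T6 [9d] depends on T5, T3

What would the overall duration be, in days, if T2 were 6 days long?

31

The binding path is T1→T3→T5→T6 = 8+3+9+9 = 29; finish at 29 days.
The longest path through T2 is only 27 days, so T2 has float 2.
Now T1→T2→T4→T7 = 8+6+9+8 = 31 is longest, so the finish becomes 31 days.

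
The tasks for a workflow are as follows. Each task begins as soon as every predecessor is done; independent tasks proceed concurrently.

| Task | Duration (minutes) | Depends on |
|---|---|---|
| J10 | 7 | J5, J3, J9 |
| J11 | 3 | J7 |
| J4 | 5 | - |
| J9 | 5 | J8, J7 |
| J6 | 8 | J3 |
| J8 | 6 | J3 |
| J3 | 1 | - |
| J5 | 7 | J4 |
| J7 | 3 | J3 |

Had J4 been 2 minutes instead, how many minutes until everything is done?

19

Critical path before the change: J4→J5→J10 = 5+7+7 = 19 giving 19 minutes.
J4 is on the critical path; changing it to 2 makes that path 16 minutes.
The binding chain switches to J3→J8→J9→J10 = 1+6+5+7 = 19; finish 19 minutes.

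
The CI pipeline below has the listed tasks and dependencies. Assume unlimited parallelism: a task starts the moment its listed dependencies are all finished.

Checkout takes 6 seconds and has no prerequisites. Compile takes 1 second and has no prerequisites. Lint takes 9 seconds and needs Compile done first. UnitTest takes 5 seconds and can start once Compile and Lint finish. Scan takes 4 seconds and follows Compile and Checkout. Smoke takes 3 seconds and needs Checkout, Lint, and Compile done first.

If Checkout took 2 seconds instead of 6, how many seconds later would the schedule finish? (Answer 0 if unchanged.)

0

As given, the longest chain is Compile→Lint→UnitTest = 1+9+5 = 15, so the finish is 15 seconds.
Checkout is off the critical path — its longest chain is 10 seconds, giving 5 of slack.
That remains the longest chain; total 15 seconds.
Change in finish: 15 − 15 = +0 seconds.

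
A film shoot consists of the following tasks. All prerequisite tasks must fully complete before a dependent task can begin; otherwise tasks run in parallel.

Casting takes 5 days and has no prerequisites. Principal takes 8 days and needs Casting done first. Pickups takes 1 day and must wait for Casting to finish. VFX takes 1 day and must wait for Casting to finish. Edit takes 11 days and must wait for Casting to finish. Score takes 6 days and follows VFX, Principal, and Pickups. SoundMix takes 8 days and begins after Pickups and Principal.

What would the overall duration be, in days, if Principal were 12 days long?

25

The binding path is Casting→Principal→SoundMix = 5+8+8 = 21; finish at 21 days.
Principal is on the critical path; changing it to 12 makes that path 25 days.
The critical path is still Casting→Principal→SoundMix; finish is now 25 days.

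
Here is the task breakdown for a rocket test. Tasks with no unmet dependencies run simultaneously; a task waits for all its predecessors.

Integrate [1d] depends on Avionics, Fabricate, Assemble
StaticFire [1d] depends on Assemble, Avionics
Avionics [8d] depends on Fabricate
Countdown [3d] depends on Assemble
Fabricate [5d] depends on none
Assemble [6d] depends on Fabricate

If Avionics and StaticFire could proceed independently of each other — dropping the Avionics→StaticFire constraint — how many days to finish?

Original critical path: Fabricate→Avionics→StaticFire = 5+8+1 = 14 ⇒ 14 days.
Without Avionics→StaticFire, StaticFire's earliest start moves from 13 to 11.
After: Fabricate→Avionics→Integrate = 5+8+1 = 14 → 14 days.

14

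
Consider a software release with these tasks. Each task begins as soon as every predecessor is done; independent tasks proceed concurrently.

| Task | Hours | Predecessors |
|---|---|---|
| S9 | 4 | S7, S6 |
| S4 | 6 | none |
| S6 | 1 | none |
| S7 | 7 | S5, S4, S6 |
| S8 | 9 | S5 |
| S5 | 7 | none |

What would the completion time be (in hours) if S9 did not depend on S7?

16

Original critical path: S5→S7→S9 = 7+7+4 = 18 ⇒ 18 hours.
Without S7→S9, S9's earliest start moves from 14 to 1.
New critical path: S5→S8 = 7+9 = 16 ⇒ 16 hours.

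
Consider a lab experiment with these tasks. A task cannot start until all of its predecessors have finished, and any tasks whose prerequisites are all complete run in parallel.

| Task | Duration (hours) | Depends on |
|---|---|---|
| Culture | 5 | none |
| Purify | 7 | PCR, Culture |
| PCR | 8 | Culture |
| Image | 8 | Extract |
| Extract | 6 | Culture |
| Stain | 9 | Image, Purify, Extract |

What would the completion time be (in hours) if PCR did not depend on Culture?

Before: longest chain Culture→PCR→Purify→Stain = 5+8+7+9 = 29, finish 29.
Without Culture→PCR, PCR's earliest start moves from 5 to 0.
The longest chain is now Culture→Extract→Image→Stain = 5+6+8+9 = 28, so the project takes 28 hours.

28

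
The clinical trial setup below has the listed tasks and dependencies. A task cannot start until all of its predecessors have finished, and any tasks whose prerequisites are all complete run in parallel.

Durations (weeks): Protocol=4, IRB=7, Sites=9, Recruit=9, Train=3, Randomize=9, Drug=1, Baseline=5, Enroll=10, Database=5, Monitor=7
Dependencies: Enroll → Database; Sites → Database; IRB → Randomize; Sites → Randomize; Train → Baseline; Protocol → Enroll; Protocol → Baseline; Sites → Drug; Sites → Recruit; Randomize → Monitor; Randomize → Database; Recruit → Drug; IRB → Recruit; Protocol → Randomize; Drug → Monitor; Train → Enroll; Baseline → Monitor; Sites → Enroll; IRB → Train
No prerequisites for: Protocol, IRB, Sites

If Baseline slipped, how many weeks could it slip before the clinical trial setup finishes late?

The longest chain is Sites→Recruit→Drug→Monitor = 9+9+1+7 = 26; overall finish 26 weeks.
Longest path through Baseline: 22 weeks (earliest finish 15, latest finish 19).
Float = 26 − 22 = 4.

4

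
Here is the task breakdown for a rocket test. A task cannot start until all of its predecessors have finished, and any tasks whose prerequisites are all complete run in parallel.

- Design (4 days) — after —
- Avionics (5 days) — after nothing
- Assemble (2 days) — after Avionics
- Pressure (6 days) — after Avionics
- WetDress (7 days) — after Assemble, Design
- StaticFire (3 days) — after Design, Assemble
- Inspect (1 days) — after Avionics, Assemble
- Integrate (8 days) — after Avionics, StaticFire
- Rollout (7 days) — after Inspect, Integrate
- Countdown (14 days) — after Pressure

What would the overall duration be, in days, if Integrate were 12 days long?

29

Baseline: Avionics→Assemble→StaticFire→Integrate→Rollout = 5+2+3+8+7 = 25 → 25 days.
Integrate is on the critical path; changing it to 12 makes that path 29 days.
No other chain overtakes it, so the finish is 29 days.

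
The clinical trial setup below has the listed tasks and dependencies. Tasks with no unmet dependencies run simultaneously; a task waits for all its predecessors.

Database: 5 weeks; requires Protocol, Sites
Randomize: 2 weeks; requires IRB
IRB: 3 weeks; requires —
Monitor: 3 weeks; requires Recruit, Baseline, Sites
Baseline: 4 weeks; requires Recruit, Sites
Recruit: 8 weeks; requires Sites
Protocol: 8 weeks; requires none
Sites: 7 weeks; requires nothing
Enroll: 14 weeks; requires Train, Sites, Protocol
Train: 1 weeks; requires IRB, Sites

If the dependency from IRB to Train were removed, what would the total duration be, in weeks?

22

Original critical path: Protocol→Enroll = 8+14 = 22 ⇒ 22 weeks.
Dropping IRB→Train doesn't change Train's earliest start (7); another predecessor still binds.
After: Protocol→Enroll = 8+14 = 22 → 22 weeks.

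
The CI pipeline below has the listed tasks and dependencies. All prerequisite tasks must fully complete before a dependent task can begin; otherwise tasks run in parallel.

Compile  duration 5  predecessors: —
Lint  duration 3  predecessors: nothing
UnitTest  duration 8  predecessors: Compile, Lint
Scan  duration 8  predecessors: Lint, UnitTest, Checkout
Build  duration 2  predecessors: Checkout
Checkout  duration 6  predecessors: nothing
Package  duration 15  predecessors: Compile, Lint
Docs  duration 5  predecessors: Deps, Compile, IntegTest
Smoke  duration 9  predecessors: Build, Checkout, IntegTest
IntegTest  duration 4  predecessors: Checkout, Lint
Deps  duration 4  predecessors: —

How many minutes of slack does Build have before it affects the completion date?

The longest chain is Compile→UnitTest→Scan = 5+8+8 = 21; overall finish 21 minutes.
Longest path through Build: 17 minutes (earliest finish 8, latest finish 12).
Float = 21 − 17 = 4.

4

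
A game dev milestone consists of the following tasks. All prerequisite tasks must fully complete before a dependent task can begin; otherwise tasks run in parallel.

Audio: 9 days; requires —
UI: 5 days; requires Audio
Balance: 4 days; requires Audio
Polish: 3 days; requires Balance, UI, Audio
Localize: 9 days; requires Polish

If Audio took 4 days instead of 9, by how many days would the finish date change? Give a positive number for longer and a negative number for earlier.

Critical path before the change: Audio→UI→Polish→Localize = 9+5+3+9 = 26 giving 26 days.
Audio is on the critical path; changing it to 4 makes that path 21 days.
That remains the longest chain; total 21 days.
Change in finish: 21 − 26 = -5 days.

-5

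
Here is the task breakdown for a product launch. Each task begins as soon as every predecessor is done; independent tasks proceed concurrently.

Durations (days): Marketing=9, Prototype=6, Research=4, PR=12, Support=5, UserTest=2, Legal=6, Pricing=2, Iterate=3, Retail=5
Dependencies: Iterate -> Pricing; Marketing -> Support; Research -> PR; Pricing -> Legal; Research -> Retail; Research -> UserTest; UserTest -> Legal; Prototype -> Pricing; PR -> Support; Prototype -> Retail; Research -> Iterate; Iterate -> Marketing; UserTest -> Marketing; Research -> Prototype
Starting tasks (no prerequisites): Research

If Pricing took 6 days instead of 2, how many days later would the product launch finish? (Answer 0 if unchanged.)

1

Baseline: Research→Iterate→Marketing→Support = 4+3+9+5 = 21 → 21 days.
Pricing is off the critical path — its longest chain is 18 days, giving 3 of slack.
The binding chain switches to Research→Prototype→Pricing→Legal = 4+6+6+6 = 22; finish 22 days.
Change in finish: 22 − 21 = +1 days.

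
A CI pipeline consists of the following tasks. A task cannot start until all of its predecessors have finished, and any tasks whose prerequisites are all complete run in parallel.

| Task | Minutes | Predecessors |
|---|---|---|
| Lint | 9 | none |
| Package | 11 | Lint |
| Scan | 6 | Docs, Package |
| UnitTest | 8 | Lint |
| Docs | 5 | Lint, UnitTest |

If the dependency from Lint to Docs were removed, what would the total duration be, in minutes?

Before: longest chain Lint→UnitTest→Docs→Scan = 9+8+5+6 = 28, finish 28.
Dropping Lint→Docs doesn't change Docs's earliest start (17); another predecessor still binds.
New critical path: Lint→UnitTest→Docs→Scan = 9+8+5+6 = 28 ⇒ 28 minutes.

28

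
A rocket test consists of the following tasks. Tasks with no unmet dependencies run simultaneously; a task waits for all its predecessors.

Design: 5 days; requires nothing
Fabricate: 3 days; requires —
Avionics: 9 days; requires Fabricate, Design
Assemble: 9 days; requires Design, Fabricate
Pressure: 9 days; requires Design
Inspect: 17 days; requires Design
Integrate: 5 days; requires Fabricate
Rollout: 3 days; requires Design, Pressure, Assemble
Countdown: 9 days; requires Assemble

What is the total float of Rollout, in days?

The longest chain is Design→Assemble→Countdown = 5+9+9 = 23; overall finish 23 days.
Rollout finishes as early as 17 and must finish by 23.
Slack of Rollout = 20 − 14 = 6 days.

6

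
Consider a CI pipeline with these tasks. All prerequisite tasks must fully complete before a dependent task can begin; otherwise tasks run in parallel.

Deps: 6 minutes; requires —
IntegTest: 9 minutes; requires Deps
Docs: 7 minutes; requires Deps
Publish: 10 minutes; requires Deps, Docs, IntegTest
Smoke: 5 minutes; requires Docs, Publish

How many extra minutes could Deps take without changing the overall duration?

The longest chain is Deps→IntegTest→Publish→Smoke = 6+9+10+5 = 30; overall finish 30 minutes.
The longest chain containing Deps totals 30 minutes.
So Deps can slip 6 − 6 = 0 minutes.

0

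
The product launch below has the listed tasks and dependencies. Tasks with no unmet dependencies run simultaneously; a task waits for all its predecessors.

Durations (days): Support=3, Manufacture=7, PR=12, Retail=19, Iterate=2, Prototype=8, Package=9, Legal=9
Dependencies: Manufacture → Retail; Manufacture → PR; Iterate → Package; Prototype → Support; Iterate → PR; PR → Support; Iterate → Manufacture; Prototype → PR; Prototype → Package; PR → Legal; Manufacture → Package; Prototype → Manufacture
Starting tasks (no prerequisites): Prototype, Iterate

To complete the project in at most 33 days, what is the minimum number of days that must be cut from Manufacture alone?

3

Current finish: 36 days; target: 33.
Manufacture is on every critical path, so each day cut from Manufacture cuts the finish by one (this holds down to a finish of 30).
Need 36 − 33 = 3 days off Manufacture → Manufacture becomes 4 days, finish becomes 33.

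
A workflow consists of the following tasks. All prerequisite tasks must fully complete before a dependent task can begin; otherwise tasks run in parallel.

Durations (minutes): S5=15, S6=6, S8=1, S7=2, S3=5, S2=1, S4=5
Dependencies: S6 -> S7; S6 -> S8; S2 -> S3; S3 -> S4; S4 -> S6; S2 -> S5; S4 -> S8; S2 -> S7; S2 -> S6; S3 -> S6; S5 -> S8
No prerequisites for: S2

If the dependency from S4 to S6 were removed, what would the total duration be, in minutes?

With the dependency in place, S2→S3→S4→S6→S7 = 1+5+5+6+2 = 19 sets the finish at 19 minutes.
Without S4→S6, S6's earliest start moves from 11 to 6.
The longest chain is now S2→S5→S8 = 1+15+1 = 17, so the project takes 17 minutes.

17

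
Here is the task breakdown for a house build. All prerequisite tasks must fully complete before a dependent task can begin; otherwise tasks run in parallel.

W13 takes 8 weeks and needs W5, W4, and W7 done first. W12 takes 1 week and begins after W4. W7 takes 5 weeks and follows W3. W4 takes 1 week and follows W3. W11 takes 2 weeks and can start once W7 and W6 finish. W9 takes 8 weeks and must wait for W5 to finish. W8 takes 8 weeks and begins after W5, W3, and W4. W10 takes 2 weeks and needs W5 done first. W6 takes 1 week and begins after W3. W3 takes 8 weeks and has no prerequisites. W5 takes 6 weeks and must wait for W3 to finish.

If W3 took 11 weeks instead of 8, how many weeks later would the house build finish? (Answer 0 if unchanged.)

3

Actual critical path: W3→W5→W8 = 8+6+8 = 22 ⇒ 22 weeks.
W3 is on the critical path; changing it to 11 makes that path 25 weeks.
No other chain overtakes it, so the finish is 25 weeks.
Change in finish: 25 − 22 = +3 weeks.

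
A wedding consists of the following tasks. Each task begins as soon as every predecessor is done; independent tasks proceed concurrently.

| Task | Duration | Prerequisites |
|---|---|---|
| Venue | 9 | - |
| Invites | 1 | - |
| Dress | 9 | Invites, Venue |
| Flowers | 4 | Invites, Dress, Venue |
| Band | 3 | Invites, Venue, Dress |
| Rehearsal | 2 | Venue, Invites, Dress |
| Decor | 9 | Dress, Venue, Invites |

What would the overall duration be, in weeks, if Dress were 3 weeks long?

Actual critical path: Venue→Dress→Decor = 9+9+9 = 27 ⇒ 27 weeks.
Dress is on the critical path; changing it to 3 makes that path 21 weeks.
The critical path is still Venue→Dress→Decor; finish is now 21 weeks.

21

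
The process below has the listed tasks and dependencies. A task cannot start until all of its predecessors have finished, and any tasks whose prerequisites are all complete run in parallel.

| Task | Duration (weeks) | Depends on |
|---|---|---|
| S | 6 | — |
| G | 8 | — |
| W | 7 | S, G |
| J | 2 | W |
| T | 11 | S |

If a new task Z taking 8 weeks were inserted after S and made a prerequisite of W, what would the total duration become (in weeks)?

Originally the project takes 17 weeks.
With Z inserted, W now waits for max(S, G, Z).
New critical path: S→Z→W→J = 6+8+7+2 = 23 ⇒ 23 weeks.

23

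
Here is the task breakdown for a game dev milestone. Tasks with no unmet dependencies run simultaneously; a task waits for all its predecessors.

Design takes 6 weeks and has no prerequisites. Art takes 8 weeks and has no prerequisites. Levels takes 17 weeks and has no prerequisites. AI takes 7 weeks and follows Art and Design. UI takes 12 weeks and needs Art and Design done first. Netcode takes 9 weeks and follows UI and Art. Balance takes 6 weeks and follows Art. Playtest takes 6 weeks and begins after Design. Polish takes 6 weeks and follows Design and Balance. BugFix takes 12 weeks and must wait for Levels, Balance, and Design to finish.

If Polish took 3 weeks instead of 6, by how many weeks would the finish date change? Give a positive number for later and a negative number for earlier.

Actual critical path: Art→UI→Netcode = 8+12+9 = 29 ⇒ 29 weeks.
The longest path through Polish is only 20 weeks, so Polish has float 9.
That remains the longest chain; total 29 weeks.
Change in finish: 29 − 29 = +0 weeks.

0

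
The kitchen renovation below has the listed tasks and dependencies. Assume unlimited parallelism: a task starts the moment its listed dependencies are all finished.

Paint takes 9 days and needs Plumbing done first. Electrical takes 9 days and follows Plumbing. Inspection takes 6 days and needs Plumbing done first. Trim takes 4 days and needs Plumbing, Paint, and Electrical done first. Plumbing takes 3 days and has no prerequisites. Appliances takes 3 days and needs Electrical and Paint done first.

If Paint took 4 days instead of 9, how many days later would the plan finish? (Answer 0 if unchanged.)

0

As given, the longest chain is Plumbing→Paint→Trim = 3+9+4 = 16, so the finish is 16 days.
Paint is on the critical path; changing it to 4 makes that path 11 days.
Now Plumbing→Electrical→Trim = 3+9+4 = 16 is longest, so the finish becomes 16 days.
Change in finish: 16 − 16 = +0 days.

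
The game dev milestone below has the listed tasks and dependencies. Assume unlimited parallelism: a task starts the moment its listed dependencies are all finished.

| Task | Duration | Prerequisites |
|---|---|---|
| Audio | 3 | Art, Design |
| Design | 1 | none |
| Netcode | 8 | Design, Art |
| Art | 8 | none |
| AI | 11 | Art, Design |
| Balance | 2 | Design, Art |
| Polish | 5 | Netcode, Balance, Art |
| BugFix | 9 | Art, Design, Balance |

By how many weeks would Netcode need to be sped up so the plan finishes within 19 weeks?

2

Current finish: 21 weeks; target: 19.
Netcode is on every critical path, so each week cut from Netcode cuts the finish by one (this holds down to a finish of 19).
Need 21 − 19 = 2 weeks off Netcode → Netcode becomes 6 weeks, finish becomes 19.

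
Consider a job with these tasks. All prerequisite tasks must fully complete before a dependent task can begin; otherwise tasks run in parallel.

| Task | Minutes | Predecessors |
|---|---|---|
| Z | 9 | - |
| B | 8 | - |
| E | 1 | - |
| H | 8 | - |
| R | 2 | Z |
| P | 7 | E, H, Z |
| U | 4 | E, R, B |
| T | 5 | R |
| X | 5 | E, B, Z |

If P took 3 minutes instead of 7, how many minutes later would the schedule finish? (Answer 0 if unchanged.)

The binding path is Z→P = 9+7 = 16; finish at 16 minutes.
P is on the critical path; changing it to 3 makes that path 12 minutes.
New critical path: Z→R→T = 9+2+5 = 16 ⇒ 16 minutes.
Change in finish: 16 − 16 = +0 minutes.

0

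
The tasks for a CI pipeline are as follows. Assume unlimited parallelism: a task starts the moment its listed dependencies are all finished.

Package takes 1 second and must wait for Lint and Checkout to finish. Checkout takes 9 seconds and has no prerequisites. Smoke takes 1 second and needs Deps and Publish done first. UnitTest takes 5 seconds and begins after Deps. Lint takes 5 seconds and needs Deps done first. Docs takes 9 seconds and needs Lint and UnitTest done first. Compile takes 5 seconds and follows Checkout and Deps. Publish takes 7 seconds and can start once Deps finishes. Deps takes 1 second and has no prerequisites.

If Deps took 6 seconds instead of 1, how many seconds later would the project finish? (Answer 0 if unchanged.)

The binding path is Deps→Lint→Docs = 1+5+9 = 15; finish at 15 seconds.
Deps is on the critical path; changing it to 6 makes that path 20 seconds.
That remains the longest chain; total 20 seconds.
Change in finish: 20 − 15 = +5 seconds.

5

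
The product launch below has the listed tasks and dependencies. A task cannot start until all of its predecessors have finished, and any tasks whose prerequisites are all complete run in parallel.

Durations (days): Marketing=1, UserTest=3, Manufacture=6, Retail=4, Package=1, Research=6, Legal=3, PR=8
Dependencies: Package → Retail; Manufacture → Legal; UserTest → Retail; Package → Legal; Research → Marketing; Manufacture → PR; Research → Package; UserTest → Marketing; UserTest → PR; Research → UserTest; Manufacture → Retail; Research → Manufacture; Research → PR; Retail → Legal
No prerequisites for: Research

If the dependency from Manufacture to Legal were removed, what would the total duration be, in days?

Original critical path: Research→Manufacture→PR = 6+6+8 = 20 ⇒ 20 days.
Dropping Manufacture→Legal doesn't change Legal's earliest start (16); another predecessor still binds.
New critical path: Research→Manufacture→PR = 6+6+8 = 20 ⇒ 20 days.

20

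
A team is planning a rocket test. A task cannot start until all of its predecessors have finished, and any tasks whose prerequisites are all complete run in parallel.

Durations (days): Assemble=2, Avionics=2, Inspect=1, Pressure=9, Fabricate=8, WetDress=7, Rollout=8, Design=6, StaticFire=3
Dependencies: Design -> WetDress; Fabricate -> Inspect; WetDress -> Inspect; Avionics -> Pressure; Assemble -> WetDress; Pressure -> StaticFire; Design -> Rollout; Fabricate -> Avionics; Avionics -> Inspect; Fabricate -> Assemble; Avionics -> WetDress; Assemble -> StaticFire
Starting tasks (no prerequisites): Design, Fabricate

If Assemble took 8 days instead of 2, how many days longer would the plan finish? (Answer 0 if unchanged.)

2

Baseline: Fabricate→Avionics→Pressure→StaticFire = 8+2+9+3 = 22 → 22 days.
The longest path through Assemble is only 18 days, so Assemble has float 4.
New critical path: Fabricate→Assemble→WetDress→Inspect = 8+8+7+1 = 24 ⇒ 24 days.
Change in finish: 24 − 22 = +2 days.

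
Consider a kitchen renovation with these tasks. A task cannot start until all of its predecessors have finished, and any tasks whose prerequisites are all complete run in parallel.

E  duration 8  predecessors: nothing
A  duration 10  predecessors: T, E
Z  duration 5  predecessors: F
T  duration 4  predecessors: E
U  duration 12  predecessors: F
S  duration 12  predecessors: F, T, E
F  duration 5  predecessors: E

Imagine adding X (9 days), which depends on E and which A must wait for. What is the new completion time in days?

Originally the job takes 25 days.
With X inserted, A now waits for max(T, E, X).
New critical path: E→X→A = 8+9+10 = 27 ⇒ 27 days.

27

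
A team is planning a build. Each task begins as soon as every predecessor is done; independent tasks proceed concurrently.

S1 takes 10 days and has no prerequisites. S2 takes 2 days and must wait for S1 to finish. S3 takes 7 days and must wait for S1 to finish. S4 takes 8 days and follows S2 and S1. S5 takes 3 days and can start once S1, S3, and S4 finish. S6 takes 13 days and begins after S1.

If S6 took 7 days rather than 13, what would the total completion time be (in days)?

Baseline: S1→S6 = 10+13 = 23 → 23 days.
S6 lies on that path, so at 7 days the path becomes 17 days.
Now S1→S2→S4→S5 = 10+2+8+3 = 23 is longest, so the finish becomes 23 days.

23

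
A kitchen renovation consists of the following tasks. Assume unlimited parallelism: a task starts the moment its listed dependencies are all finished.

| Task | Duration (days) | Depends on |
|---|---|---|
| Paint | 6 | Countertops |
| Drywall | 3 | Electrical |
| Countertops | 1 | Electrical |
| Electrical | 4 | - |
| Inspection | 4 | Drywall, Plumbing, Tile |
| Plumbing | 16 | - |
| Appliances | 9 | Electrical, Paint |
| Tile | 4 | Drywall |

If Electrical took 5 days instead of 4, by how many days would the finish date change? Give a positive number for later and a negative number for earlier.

Baseline: Electrical→Countertops→Paint→Appliances = 4+1+6+9 = 20 → 20 days.
Electrical lies on that path, so at 5 days the path becomes 21 days.
The critical path is still Electrical→Countertops→Paint→Appliances; finish is now 21 days.
Change in finish: 21 − 20 = +1 days.

1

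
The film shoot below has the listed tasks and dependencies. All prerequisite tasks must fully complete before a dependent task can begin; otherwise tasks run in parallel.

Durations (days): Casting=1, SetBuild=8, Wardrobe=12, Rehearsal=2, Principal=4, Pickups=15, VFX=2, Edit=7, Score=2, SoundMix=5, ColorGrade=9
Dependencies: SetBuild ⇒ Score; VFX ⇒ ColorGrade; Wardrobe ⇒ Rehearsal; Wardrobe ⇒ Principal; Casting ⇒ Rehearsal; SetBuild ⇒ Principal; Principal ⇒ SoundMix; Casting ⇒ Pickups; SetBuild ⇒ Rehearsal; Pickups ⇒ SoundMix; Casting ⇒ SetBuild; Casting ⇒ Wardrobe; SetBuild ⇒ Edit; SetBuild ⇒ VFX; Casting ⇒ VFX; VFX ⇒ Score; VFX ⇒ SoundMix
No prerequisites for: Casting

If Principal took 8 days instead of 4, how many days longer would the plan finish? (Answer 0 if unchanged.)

As given, the longest chain is Casting→Wardrobe→Principal→SoundMix = 1+12+4+5 = 22, so the finish is 22 days.
Principal is on the critical path; changing it to 8 makes that path 26 days.
The critical path is still Casting→Wardrobe→Principal→SoundMix; finish is now 26 days.
Change in finish: 26 − 22 = +4 days.

4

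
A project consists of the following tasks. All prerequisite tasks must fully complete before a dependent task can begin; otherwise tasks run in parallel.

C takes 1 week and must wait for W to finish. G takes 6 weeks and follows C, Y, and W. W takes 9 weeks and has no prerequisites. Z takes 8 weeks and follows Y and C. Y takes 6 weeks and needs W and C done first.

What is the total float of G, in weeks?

2

W→C→Y→Z = 9+1+6+8 = 24 sets the makespan at 24 weeks.
The longest chain containing G totals 22 weeks.
So G can slip 24 − 22 = 2 weeks.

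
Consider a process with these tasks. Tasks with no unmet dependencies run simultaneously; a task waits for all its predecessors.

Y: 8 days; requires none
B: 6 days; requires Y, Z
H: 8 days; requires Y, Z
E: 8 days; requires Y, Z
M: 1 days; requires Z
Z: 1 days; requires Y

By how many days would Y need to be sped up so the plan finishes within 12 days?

Current finish: 17 days; target: 12.
Y is on every critical path, so each day cut from Y cuts the finish by one (this holds down to a finish of 10).
Need 17 − 12 = 5 days off Y → Y becomes 3 days, finish becomes 12.

5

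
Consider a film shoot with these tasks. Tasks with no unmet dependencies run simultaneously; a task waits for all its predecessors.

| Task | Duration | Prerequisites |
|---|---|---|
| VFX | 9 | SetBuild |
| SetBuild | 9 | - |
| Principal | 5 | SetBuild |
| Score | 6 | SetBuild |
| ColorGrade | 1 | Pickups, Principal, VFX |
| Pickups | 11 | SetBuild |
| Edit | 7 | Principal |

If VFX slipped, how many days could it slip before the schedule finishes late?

2

SetBuild→Principal→Edit = 9+5+7 = 21 sets the makespan at 21 days.
The longest chain containing VFX totals 19 days.
So VFX can slip 20 − 18 = 2 days.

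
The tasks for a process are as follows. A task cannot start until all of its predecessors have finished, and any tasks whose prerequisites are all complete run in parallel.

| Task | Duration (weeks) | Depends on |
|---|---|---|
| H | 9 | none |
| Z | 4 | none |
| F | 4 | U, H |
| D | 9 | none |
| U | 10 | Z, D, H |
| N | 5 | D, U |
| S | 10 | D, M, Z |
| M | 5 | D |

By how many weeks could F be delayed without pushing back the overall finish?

The longest chain is H→U→N = 9+10+5 = 24; overall finish 24 weeks.
Longest path through F: 23 weeks (earliest finish 23, latest finish 24).
Float = 24 − 23 = 1.

1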